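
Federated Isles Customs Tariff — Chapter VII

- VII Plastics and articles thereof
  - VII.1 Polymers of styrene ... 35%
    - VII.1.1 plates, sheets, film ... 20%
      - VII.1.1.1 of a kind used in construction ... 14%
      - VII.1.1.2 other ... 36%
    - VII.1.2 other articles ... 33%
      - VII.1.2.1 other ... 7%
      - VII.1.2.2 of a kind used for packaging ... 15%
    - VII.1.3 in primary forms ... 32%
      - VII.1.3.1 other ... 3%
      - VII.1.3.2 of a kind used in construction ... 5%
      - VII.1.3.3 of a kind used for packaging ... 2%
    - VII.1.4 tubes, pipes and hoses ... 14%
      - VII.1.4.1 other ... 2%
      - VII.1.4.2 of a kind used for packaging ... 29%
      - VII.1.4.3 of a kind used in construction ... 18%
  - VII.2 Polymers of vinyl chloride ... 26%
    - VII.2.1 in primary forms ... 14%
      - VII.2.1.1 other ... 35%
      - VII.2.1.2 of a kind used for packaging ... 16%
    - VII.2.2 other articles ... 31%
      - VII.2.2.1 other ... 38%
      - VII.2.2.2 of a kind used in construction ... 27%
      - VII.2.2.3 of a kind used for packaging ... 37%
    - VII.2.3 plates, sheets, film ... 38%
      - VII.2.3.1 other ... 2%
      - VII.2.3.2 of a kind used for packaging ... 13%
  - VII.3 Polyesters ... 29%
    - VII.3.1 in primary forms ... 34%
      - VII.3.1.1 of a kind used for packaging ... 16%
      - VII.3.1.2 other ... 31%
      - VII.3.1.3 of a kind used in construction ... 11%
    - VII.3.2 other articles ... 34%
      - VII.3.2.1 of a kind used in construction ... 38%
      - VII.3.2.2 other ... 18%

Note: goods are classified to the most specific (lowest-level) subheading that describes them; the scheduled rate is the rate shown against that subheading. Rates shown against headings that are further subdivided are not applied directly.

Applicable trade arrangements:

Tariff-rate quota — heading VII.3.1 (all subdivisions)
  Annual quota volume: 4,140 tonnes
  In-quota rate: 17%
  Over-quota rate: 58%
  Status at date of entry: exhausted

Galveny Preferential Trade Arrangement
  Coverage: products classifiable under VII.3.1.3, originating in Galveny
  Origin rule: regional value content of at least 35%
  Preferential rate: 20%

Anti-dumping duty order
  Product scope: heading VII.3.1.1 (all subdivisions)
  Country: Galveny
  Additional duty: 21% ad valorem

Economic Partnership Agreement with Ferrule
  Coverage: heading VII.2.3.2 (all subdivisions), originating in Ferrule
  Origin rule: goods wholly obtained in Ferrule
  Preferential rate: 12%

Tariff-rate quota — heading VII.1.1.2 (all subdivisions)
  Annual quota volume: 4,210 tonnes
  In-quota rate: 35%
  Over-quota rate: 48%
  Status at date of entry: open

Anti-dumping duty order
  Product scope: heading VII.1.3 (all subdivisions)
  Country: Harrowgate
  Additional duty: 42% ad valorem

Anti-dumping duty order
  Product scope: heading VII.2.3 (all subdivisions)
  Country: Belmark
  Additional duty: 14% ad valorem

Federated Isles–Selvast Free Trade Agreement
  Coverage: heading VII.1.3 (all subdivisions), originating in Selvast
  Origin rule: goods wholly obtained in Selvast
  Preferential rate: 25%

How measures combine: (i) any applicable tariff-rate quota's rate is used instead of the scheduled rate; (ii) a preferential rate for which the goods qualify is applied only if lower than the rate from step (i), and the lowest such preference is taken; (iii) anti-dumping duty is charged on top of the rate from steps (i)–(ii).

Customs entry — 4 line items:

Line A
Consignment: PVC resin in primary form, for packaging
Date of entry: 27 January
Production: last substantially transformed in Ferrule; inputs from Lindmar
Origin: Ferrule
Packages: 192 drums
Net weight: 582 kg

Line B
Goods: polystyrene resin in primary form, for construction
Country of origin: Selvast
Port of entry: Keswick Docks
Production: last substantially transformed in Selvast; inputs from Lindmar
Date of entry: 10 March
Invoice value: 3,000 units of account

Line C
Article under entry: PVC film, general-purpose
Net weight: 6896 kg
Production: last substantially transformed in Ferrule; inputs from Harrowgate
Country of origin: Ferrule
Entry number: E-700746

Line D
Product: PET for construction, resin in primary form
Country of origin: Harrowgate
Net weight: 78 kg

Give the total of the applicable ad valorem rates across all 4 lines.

81%

Line A: PVC → VII.2; resin in primary form → VII.2.1; for packaging → VII.2.1.2. Scheduled 16%. Ferrule agreement on VII.2.3.2: VII.2.1.2 not covered. → 16%.
Line B: polystyrene → VII.1; resin in primary form → VII.1.3; for construction → VII.1.3.2. Scheduled 5%. Selvast agreement on VII.1.3: not wholly obtained. → 5%.
Line C: PVC → VII.2; film → VII.2.3; general-purpose → VII.2.3.1. Scheduled 2%. Ferrule agreement on VII.2.3.2: VII.2.3.1 not covered. → 2%.
Line D: PET → VII.3; resin in primary form → VII.3.1; for construction → VII.3.1.3. Scheduled 11%. quota on VII.3.1 exhausted → over-quota 58%. → 58%.
Sum: 16% + 5% + 2% + 58% = 81%.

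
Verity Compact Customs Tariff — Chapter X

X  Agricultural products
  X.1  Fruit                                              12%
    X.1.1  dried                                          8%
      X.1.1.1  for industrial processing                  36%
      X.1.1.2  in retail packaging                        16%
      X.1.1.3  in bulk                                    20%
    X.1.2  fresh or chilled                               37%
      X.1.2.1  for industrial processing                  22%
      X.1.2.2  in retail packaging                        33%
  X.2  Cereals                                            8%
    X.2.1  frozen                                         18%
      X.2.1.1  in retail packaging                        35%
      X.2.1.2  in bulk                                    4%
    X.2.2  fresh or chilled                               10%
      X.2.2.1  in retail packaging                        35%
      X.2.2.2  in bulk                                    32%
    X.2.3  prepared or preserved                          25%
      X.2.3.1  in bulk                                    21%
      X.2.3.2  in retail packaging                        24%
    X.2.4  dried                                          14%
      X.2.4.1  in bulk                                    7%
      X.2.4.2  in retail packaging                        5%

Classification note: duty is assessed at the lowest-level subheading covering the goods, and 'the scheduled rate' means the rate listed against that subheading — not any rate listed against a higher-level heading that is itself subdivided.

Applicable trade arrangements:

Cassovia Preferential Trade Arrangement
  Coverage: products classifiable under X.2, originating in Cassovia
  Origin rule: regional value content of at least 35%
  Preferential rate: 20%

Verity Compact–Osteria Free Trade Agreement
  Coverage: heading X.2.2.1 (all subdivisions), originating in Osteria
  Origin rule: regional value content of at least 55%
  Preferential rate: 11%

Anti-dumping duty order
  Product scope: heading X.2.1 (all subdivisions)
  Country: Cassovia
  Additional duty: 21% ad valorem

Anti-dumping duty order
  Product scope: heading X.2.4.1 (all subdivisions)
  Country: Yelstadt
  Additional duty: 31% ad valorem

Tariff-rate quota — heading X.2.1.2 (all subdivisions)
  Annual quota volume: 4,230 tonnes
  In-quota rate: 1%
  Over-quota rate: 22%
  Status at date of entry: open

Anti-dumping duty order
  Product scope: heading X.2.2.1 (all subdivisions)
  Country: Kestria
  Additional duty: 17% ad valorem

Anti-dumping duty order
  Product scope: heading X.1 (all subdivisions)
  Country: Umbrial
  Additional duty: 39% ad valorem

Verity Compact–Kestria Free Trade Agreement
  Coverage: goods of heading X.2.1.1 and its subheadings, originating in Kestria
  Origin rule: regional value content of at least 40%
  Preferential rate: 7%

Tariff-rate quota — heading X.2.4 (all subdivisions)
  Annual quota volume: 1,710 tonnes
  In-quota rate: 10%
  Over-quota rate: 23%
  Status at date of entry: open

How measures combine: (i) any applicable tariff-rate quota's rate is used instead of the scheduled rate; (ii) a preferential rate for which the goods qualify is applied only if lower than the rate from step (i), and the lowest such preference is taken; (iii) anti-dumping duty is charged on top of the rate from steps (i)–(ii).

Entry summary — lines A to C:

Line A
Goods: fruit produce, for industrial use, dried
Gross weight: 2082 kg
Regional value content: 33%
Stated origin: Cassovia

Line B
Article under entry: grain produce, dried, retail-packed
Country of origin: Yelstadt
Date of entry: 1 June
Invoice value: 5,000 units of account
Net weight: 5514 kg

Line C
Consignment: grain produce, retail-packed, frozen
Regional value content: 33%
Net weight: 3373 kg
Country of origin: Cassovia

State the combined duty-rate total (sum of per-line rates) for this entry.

Line A: fruit → X.1; dried → X.1.1; for industrial use → X.1.1.1. Scheduled 36%. Cassovia agreement on X.2: X.1.1.1 not covered. → 36%.
Line B: grain → X.2; dried → X.2.4; retail-packed → X.2.4.2. Scheduled 5%. quota on X.2.4 open → in-quota 10%. → 10%.
Line C: grain → X.2; frozen → X.2.1; retail-packed → X.2.1.1. Scheduled 35%. Cassovia agreement on X.2: RVC < 35%; anti-dumping (Cassovia, X.2.1): +21%; total 35% + 21% = 56%. → 56%.
Sum: 36% + 10% + 56% = 102%.

102%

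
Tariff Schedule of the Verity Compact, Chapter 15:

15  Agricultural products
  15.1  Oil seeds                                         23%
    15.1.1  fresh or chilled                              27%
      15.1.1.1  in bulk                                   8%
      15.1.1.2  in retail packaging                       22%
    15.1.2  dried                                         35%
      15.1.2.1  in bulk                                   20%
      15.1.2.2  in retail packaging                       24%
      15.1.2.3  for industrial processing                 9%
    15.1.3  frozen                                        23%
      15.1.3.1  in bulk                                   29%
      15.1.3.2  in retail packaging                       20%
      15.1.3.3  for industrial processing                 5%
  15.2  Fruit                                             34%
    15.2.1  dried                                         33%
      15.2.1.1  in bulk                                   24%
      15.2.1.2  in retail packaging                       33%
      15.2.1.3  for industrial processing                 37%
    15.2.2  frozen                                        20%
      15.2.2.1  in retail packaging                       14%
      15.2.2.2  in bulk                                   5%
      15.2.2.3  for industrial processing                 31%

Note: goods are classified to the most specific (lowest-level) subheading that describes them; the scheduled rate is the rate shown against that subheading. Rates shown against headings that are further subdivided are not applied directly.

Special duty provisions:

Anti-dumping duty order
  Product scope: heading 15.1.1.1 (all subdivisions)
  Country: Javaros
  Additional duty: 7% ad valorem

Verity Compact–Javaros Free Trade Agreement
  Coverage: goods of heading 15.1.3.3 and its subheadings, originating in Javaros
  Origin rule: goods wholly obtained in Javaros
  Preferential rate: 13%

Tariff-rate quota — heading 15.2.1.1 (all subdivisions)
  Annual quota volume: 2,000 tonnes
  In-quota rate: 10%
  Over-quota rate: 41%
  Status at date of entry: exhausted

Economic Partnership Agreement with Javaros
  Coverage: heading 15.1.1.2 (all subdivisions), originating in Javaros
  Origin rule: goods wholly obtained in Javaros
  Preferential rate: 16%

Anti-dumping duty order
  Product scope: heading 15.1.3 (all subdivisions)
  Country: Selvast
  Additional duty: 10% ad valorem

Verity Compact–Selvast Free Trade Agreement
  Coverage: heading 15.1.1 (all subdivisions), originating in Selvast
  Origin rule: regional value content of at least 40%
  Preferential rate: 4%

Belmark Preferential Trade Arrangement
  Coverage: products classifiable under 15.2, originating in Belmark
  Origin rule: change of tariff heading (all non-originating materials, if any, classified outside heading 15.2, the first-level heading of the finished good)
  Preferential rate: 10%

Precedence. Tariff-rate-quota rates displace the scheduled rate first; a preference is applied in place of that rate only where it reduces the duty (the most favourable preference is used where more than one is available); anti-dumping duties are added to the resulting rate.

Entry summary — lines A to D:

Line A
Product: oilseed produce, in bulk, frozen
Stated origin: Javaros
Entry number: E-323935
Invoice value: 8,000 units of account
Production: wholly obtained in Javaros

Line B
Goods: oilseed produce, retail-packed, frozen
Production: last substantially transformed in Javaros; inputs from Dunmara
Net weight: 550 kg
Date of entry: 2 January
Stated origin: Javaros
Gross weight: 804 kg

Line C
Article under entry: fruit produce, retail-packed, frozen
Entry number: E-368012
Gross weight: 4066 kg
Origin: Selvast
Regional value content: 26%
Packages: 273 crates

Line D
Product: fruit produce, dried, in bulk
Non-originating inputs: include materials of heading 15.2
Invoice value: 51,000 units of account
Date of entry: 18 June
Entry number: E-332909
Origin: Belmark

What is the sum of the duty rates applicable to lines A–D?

104%

Line A: oilseed → 15.1; frozen → 15.1.3; in bulk → 15.1.3.1. Scheduled 29%. Javaros agreement on 15.1.3.3: 15.1.3.1 not covered; Javaros agreement on 15.1.1.2: 15.1.3.1 not covered. → 29%.
Line B: oilseed → 15.1; frozen → 15.1.3; retail-packed → 15.1.3.2. Scheduled 20%. Javaros agreement on 15.1.3.3: 15.1.3.2 not covered; Javaros agreement on 15.1.1.2: 15.1.3.2 not covered. → 20%.
Line C: fruit → 15.2; frozen → 15.2.2; retail-packed → 15.2.2.1. Scheduled 14%. Selvast agreement on 15.1.1: 15.2.2.1 not covered. → 14%.
Line D: fruit → 15.2; dried → 15.2.1; in bulk → 15.2.1.1. Scheduled 24%. quota on 15.2.1.1 exhausted → over-quota 41%; Belmark agreement on 15.2: CTH not met. → 41%.
Sum: 29% + 20% + 14% + 41% = 104%.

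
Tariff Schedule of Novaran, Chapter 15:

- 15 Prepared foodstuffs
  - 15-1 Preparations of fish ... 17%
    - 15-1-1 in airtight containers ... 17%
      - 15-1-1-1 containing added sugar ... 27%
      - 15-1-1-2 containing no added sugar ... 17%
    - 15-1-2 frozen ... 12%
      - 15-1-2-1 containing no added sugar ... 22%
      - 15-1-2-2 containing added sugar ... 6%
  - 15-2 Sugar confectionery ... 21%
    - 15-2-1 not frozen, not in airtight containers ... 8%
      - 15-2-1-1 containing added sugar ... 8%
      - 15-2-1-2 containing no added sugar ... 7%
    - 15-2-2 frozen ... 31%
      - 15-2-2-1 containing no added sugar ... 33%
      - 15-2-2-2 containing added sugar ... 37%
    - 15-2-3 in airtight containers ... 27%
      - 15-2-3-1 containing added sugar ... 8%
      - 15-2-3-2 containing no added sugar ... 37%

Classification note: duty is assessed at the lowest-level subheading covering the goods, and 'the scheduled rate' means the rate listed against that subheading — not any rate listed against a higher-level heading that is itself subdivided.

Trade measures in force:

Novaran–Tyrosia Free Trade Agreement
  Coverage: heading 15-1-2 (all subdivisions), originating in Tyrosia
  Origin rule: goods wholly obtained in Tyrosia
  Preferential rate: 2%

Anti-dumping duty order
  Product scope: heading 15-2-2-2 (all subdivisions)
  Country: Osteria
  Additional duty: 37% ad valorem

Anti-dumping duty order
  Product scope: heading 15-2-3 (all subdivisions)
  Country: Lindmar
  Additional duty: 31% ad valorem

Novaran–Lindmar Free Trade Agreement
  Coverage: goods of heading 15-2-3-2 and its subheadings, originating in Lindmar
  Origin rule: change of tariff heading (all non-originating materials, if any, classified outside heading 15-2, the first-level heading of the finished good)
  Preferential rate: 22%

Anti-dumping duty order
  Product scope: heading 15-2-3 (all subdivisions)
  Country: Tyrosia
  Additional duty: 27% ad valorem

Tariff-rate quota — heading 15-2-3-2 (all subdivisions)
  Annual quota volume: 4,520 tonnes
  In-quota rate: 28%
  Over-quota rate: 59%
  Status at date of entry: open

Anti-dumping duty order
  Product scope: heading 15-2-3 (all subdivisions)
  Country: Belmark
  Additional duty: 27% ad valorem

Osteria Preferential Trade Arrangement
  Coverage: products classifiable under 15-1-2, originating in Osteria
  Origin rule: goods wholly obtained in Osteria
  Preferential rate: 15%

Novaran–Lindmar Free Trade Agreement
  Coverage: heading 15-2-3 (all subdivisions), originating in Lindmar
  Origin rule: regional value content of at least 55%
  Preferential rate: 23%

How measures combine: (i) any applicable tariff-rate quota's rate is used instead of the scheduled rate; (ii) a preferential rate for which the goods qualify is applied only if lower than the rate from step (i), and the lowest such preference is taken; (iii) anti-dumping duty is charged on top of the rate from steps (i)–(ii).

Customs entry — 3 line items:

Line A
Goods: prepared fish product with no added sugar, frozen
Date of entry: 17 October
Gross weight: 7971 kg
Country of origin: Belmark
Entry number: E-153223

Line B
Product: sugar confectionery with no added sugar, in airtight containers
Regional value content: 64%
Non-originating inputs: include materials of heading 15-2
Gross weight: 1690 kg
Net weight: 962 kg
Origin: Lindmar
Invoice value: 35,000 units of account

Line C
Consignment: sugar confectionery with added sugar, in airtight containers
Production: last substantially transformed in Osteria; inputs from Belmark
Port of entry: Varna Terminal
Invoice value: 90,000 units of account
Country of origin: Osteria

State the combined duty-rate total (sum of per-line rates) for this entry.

Line A: prepared fish product → 15-1; frozen → 15-1-2; with no added sugar → 15-1-2-1. Scheduled 22%. No special measure applies. → 22%.
Line B: sugar confectionery → 15-2; in airtight containers → 15-2-3; with no added sugar → 15-2-3-2. Scheduled 37%. quota on 15-2-3-2 open → in-quota 28%; Lindmar agreement on 15-2-3-2: CTH not met; Lindmar agreement on 15-2-3: RVC ≥ 55% → 23% available; preferential 23%; anti-dumping (Lindmar, 15-2-3): +31%; total 23% + 31% = 54%. → 54%.
Line C: sugar confectionery → 15-2; in airtight containers → 15-2-3; with added sugar → 15-2-3-1. Scheduled 8%. Osteria agreement on 15-1-2: 15-2-3-1 not covered. → 8%.
Sum: 22% + 54% + 8% = 84%.

84%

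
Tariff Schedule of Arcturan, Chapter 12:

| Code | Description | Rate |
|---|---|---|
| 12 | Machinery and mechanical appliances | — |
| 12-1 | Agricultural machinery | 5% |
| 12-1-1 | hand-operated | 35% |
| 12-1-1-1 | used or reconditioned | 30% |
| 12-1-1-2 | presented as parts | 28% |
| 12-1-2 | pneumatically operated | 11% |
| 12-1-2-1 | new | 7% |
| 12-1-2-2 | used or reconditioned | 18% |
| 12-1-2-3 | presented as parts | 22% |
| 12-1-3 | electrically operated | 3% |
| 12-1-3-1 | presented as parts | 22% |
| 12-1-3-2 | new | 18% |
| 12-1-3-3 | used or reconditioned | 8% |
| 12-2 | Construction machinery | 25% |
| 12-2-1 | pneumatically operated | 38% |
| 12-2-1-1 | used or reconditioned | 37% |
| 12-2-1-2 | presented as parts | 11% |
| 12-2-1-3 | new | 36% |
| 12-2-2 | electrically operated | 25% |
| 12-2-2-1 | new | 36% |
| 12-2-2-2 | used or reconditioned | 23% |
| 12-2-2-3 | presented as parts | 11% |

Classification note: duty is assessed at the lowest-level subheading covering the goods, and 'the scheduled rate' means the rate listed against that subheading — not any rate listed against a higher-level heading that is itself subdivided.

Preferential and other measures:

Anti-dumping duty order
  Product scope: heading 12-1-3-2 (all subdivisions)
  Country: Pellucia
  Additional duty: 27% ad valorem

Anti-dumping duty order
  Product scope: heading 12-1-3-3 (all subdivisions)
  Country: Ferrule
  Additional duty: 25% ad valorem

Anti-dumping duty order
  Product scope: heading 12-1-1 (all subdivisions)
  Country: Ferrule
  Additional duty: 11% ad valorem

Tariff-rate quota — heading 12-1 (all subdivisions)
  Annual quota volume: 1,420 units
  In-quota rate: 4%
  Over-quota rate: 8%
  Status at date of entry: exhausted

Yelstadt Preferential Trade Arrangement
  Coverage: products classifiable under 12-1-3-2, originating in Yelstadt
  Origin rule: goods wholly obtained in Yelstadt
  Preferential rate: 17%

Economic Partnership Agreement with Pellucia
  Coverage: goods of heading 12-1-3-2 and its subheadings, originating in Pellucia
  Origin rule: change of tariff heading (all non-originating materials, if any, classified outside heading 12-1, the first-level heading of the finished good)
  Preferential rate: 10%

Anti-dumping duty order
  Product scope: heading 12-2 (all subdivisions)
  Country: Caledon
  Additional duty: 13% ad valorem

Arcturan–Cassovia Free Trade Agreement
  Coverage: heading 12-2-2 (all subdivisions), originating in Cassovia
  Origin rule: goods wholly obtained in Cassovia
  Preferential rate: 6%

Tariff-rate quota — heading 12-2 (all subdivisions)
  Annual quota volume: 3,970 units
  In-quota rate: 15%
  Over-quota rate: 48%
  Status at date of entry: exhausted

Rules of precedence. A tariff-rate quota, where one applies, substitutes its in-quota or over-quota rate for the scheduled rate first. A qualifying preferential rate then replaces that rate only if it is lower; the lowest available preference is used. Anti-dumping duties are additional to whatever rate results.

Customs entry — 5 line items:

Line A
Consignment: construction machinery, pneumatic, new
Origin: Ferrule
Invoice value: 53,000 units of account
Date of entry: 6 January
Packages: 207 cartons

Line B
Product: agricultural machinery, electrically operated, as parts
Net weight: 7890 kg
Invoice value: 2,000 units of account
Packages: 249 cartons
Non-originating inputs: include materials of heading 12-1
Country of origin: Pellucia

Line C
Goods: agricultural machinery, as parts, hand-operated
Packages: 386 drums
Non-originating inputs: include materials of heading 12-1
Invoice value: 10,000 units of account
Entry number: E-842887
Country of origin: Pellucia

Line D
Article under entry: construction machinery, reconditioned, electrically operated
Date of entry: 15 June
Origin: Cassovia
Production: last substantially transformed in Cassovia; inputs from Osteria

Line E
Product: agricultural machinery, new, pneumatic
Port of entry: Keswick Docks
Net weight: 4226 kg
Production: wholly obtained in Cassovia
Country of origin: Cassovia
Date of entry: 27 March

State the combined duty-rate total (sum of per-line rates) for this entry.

120%

Line A: construction → 12-2; pneumatic → 12-2-1; new → 12-2-1-3. Scheduled 36%. quota on 12-2 exhausted → over-quota 48%. → 48%.
Line B: agricultural → 12-1; electrically operated → 12-1-3; as parts → 12-1-3-1. Scheduled 22%. quota on 12-1 exhausted → over-quota 8%; Pellucia agreement on 12-1-3-2: 12-1-3-1 not covered. → 8%.
Line C: agricultural → 12-1; hand-operated → 12-1-1; as parts → 12-1-1-2. Scheduled 28%. quota on 12-1 exhausted → over-quota 8%; Pellucia agreement on 12-1-3-2: 12-1-1-2 not covered. → 8%.
Line D: construction → 12-2; electrically operated → 12-2-2; reconditioned → 12-2-2-2. Scheduled 23%. quota on 12-2 exhausted → over-quota 48%; Cassovia agreement on 12-2-2: not wholly obtained. → 48%.
Line E: agricultural → 12-1; pneumatic → 12-1-2; new → 12-1-2-1. Scheduled 7%. quota on 12-1 exhausted → over-quota 8%; Cassovia agreement on 12-2-2: 12-1-2-1 not covered. → 8%.
Sum: 48% + 8% + 8% + 48% + 8% = 120%.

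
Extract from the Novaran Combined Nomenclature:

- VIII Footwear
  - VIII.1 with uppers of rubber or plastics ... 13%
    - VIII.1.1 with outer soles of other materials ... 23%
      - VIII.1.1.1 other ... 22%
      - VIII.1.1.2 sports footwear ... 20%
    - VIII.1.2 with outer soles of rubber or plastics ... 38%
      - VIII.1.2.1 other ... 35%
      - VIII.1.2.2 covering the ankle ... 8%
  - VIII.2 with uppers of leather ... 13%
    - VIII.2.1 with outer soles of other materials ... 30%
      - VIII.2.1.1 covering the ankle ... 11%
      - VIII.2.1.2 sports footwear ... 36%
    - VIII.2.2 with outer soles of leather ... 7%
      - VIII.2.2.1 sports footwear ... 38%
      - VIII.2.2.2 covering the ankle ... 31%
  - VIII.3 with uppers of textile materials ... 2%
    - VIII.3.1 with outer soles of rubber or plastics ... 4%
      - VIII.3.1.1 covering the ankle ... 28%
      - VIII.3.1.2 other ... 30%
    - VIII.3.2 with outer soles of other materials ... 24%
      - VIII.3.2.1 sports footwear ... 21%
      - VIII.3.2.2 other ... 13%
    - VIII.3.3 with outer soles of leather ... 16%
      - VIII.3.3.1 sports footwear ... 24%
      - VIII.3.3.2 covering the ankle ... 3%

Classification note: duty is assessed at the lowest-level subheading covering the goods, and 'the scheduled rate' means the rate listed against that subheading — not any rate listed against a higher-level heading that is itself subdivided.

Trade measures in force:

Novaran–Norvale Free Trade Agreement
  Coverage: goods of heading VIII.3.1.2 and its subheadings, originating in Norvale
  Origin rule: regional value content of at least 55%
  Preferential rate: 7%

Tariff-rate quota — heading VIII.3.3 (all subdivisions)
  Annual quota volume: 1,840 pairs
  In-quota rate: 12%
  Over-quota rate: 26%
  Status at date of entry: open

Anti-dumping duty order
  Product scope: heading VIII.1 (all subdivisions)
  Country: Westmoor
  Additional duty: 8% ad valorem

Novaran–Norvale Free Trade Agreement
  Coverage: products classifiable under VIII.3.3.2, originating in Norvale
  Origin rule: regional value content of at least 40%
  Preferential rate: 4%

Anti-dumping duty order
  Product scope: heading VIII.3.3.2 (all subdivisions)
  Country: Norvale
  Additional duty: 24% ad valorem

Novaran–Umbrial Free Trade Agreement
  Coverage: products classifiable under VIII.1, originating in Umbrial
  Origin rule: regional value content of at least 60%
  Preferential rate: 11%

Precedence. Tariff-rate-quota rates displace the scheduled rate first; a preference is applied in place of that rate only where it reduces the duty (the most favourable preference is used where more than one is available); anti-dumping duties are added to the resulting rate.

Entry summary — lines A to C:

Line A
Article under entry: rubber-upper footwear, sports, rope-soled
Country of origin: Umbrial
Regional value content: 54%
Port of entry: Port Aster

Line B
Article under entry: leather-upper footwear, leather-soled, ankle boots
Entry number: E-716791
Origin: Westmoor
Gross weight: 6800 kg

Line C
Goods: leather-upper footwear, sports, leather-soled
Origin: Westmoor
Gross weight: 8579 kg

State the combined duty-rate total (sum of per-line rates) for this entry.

Line A: rubber-upper → VIII.1; rope-soled → VIII.1.1; sports → VIII.1.1.2. Scheduled 20%. Umbrial agreement on VIII.1: RVC < 60%. → 20%.
Line B: leather-upper → VIII.2; leather-soled → VIII.2.2; ankle boots → VIII.2.2.2. Scheduled 31%. No special measure applies. → 31%.
Line C: leather-upper → VIII.2; leather-soled → VIII.2.2; sports → VIII.2.2.1. Scheduled 38%. No special measure applies. → 38%.
Sum: 20% + 31% + 38% = 89%.

89%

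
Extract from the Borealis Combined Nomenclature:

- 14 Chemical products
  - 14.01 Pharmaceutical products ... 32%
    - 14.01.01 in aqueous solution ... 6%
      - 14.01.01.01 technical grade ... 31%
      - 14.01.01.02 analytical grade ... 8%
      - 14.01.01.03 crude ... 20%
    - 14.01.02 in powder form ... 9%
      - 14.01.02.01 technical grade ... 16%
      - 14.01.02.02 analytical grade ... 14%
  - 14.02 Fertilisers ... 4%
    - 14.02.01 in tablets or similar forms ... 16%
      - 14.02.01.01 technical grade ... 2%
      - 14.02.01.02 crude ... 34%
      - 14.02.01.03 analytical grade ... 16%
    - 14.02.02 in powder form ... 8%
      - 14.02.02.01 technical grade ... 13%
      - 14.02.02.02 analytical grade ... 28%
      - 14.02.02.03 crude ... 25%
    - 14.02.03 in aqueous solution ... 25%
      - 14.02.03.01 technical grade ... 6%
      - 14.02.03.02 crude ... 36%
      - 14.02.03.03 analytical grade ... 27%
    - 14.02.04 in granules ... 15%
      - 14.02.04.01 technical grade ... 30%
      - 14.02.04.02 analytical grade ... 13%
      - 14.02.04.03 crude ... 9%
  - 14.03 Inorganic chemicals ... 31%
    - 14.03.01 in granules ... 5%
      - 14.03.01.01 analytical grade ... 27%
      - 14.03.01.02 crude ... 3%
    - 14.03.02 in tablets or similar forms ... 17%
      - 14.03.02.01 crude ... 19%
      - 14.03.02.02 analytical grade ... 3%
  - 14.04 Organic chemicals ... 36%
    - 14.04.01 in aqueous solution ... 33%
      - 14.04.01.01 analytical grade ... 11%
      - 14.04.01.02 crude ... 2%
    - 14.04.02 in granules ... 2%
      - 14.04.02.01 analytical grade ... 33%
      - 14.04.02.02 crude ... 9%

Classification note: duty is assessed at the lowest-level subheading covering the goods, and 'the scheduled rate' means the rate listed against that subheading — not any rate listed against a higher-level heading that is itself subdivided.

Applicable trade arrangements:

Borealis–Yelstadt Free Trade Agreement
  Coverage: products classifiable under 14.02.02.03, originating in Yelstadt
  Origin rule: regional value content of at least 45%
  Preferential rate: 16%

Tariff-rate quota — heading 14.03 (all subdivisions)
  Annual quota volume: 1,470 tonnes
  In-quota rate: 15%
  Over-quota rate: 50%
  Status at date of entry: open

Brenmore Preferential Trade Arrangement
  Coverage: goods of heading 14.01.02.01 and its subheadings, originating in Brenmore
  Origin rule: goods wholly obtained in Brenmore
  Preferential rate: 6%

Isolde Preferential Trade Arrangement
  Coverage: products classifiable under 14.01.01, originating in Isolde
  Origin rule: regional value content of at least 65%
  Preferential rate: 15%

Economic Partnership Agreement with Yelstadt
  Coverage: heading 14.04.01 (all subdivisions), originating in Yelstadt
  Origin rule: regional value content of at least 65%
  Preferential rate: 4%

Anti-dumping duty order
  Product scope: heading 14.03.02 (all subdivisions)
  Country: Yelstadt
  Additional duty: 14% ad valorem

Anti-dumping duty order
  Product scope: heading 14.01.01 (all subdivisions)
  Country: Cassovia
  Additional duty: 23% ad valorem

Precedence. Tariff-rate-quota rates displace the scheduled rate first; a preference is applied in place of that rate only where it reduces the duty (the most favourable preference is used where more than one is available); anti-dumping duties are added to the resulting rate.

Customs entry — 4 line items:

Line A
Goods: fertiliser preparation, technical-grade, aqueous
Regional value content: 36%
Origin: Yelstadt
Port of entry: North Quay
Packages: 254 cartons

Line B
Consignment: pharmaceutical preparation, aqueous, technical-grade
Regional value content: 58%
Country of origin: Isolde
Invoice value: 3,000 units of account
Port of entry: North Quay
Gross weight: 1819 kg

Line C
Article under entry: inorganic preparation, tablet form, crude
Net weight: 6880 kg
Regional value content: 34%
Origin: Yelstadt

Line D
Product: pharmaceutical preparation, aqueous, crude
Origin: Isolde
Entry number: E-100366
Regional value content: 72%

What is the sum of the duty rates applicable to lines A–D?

81%

Line A: fertiliser → 14.02; aqueous → 14.02.03; technical-grade → 14.02.03.01. Scheduled 6%. Yelstadt agreement on 14.02.02.03: 14.02.03.01 not covered; Yelstadt agreement on 14.04.01: 14.02.03.01 not covered. → 6%.
Line B: pharmaceutical → 14.01; aqueous → 14.01.01; technical-grade → 14.01.01.01. Scheduled 31%. Isolde agreement on 14.01.01: RVC < 65%. → 31%.
Line C: inorganic → 14.03; tablet form → 14.03.02; crude → 14.03.02.01. Scheduled 19%. quota on 14.03 open → in-quota 15%; Yelstadt agreement on 14.02.02.03: 14.03.02.01 not covered; Yelstadt agreement on 14.04.01: 14.03.02.01 not covered; anti-dumping (Yelstadt, 14.03.02): +14%; total 15% + 14% = 29%. → 29%.
Line D: pharmaceutical → 14.01; aqueous → 14.01.01; crude → 14.01.01.03. Scheduled 20%. Isolde agreement on 14.01.01: RVC ≥ 65% → 15% available; preferential 15%. → 15%.
Sum: 6% + 31% + 29% + 15% = 81%.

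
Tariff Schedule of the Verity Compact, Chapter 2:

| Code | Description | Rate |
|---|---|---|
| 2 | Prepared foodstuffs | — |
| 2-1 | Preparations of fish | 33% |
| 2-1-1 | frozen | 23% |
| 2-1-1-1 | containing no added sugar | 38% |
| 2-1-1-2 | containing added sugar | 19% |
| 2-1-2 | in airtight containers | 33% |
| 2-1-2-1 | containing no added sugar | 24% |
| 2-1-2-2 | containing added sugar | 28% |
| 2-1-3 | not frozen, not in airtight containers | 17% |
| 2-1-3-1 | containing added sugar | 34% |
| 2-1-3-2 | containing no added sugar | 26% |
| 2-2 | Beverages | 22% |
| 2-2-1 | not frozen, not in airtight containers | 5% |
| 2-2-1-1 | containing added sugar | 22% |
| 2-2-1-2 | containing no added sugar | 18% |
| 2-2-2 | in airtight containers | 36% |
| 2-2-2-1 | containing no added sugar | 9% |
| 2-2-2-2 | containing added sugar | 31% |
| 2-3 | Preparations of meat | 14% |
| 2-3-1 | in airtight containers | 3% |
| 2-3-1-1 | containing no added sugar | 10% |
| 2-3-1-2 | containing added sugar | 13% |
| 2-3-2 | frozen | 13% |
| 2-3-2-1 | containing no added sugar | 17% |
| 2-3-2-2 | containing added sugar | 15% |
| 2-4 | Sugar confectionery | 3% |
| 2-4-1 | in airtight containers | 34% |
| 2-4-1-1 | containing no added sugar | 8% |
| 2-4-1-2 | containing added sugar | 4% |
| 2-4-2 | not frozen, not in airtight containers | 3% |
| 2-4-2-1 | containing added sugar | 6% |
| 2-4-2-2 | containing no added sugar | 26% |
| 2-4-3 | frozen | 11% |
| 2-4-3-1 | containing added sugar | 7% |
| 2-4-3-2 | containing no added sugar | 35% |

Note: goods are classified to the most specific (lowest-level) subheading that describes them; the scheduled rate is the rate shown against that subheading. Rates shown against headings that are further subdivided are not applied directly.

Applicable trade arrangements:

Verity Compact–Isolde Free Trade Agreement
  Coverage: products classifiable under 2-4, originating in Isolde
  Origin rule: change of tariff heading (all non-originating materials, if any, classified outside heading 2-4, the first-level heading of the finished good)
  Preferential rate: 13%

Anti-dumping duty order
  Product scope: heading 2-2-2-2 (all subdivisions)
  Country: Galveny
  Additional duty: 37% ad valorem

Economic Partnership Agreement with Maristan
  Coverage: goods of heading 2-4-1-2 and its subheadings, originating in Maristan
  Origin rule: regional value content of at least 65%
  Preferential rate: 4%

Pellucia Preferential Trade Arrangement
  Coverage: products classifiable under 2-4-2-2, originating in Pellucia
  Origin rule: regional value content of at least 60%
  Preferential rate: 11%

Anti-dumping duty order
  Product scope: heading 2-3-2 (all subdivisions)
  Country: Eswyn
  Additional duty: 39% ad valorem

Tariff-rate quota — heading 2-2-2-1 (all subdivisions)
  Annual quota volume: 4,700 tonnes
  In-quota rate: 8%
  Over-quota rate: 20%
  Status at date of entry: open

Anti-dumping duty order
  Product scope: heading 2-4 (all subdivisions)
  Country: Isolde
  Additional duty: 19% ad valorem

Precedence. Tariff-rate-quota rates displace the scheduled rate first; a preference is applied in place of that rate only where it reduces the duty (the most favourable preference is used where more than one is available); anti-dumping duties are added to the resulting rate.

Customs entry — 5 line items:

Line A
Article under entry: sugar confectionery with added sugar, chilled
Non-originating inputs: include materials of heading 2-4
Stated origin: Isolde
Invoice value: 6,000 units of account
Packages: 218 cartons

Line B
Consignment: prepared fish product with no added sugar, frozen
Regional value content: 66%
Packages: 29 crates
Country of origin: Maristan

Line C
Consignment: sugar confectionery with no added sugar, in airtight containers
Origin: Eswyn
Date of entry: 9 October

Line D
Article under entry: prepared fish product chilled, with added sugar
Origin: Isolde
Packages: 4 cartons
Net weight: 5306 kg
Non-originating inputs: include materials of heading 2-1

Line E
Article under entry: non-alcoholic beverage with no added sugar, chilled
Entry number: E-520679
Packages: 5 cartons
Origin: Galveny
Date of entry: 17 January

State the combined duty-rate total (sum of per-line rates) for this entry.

123%

Line A: sugar confectionery → 2-4; chilled → 2-4-2; with added sugar → 2-4-2-1. Scheduled 6%. Isolde agreement on 2-4: CTH not met; anti-dumping (Isolde, 2-4): +19%; total 6% + 19% = 25%. → 25%.
Line B: prepared fish product → 2-1; frozen → 2-1-1; with no added sugar → 2-1-1-1. Scheduled 38%. Maristan agreement on 2-4-1-2: 2-1-1-1 not covered. → 38%.
Line C: sugar confectionery → 2-4; in airtight containers → 2-4-1; with no added sugar → 2-4-1-1. Scheduled 8%. No special measure applies. → 8%.
Line D: prepared fish product → 2-1; chilled → 2-1-3; with added sugar → 2-1-3-1. Scheduled 34%. Isolde agreement on 2-4: 2-1-3-1 not covered. → 34%.
Line E: non-alcoholic beverage → 2-2; chilled → 2-2-1; with no added sugar → 2-2-1-2. Scheduled 18%. No special measure applies. → 18%.
Sum: 25% + 38% + 8% + 34% + 18% = 123%.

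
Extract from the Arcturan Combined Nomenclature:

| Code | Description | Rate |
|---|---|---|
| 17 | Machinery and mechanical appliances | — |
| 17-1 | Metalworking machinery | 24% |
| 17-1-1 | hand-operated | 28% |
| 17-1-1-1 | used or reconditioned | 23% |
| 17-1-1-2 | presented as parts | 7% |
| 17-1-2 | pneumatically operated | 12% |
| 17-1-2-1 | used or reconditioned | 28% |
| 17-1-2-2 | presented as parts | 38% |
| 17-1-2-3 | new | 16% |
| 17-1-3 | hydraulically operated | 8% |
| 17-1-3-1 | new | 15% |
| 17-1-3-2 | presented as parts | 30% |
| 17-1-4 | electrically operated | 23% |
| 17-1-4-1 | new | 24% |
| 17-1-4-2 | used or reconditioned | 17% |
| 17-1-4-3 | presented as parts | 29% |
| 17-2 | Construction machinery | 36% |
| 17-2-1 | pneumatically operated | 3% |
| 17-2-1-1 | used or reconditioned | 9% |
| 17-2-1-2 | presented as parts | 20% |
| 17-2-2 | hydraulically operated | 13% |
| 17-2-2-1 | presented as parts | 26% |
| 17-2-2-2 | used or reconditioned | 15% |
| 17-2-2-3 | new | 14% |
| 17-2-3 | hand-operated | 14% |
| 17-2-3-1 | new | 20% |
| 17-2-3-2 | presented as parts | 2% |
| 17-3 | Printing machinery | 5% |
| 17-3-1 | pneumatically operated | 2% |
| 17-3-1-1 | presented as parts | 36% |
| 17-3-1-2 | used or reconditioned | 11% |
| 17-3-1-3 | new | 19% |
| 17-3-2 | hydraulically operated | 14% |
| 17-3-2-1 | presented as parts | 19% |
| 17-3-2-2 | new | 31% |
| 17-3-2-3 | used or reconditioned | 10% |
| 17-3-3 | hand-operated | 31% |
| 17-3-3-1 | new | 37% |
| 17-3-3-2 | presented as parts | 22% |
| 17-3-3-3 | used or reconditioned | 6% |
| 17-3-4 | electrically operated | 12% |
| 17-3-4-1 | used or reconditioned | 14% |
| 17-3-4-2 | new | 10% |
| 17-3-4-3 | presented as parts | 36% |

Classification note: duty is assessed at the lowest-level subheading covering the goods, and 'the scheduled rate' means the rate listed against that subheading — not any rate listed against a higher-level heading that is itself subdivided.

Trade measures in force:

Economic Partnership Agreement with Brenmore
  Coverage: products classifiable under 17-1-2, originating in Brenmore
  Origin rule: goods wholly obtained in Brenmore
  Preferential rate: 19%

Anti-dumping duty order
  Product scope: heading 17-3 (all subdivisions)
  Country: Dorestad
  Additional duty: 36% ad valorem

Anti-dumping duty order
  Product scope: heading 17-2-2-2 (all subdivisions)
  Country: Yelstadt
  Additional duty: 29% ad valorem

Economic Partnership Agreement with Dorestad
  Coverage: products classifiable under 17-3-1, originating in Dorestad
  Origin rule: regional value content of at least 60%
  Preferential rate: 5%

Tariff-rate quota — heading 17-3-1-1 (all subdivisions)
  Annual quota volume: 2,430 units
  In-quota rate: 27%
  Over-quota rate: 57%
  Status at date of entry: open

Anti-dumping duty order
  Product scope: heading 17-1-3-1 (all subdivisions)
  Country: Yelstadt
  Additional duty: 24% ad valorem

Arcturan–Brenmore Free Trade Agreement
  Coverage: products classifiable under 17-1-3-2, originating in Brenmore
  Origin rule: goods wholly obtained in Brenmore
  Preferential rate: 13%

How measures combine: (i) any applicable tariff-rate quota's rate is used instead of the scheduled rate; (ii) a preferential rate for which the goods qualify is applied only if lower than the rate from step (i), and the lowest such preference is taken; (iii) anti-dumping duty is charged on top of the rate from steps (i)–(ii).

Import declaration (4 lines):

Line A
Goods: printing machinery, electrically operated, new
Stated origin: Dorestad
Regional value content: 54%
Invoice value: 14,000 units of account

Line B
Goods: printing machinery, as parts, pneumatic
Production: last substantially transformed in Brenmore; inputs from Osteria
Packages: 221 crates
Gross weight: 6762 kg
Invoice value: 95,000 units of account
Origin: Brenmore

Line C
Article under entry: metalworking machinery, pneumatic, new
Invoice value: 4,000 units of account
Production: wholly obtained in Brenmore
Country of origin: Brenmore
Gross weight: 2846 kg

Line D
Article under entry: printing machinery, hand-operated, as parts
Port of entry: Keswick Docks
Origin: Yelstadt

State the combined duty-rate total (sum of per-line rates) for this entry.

Line A: printing → 17-3; electrically operated → 17-3-4; new → 17-3-4-2. Scheduled 10%. Dorestad agreement on 17-3-1: 17-3-4-2 not covered; anti-dumping (Dorestad, 17-3): +36%; total 10% + 36% = 46%. → 46%.
Line B: printing → 17-3; pneumatic → 17-3-1; as parts → 17-3-1-1. Scheduled 36%. quota on 17-3-1-1 open → in-quota 27%; Brenmore agreement on 17-1-2: 17-3-1-1 not covered; Brenmore agreement on 17-1-3-2: 17-3-1-1 not covered. → 27%.
Line C: metalworking → 17-1; pneumatic → 17-1-2; new → 17-1-2-3. Scheduled 16%. Brenmore agreement on 17-1-2: wholly obtained → 19% available; Brenmore agreement on 17-1-3-2: 17-1-2-3 not covered; preference 19% not lower than 16% → no reduction. → 16%.
Line D: printing → 17-3; hand-operated → 17-3-3; as parts → 17-3-3-2. Scheduled 22%. No special measure applies. → 22%.
Sum: 46% + 27% + 16% + 22% = 111%.

111%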